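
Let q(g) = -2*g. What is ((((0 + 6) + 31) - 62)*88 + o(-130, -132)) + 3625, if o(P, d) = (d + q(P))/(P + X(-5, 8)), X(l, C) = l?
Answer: 192247/135 ≈ 1424.1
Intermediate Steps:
o(P, d) = (d - 2*P)/(-5 + P) (o(P, d) = (d - 2*P)/(P - 5) = (d - 2*P)/(-5 + P))
((((0 + 6) + 31) - 62)*88 + o(-130, -132)) + 3625 = ((((0 + 6) + 31) - 62)*88 + (-132 - 2*(-130))/(-5 - 130)) + 3625 = (((6 + 31) - 62)*88 + (-132 + 260)/(-135)) + 3625 = ((37 - 62)*88 - 1/135*128) + 3625 = (-25*88 - 128/135) + 3625 = (-2200 - 128/135) + 3625 = -297128/135 + 3625 = 192247/135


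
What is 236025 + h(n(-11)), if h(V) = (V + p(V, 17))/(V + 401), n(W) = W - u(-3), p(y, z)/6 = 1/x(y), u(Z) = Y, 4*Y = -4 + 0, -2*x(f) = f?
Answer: 461428831/1955 ≈ 2.3603e+5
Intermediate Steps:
x(f) = -f/2
Y = -1 (Y = (-4 + 0)/4 = (¼)*(-4) = -1)
u(Z) = -1
p(y, z) = -12/y (p(y, z) = 6/((-y/2)) = 6*(-2/y) = -12/y)
n(W) = 1 + W (n(W) = W - 1*(-1) = W + 1 = 1 + W)
h(V) = (V - 12/V)/(401 + V) (h(V) = (V - 12/V)/(V + 401) = (V - 12/V)/(401 + V))
236025 + h(n(-11)) = 236025 + (-12 + (1 - 11)²)/((1 - 11)*(401 + (1 - 11))) = 236025 + (-12 + (-10)²)/((-10)*(401 - 10)) = 236025 - ⅒*(-12 + 100)/391 = 236025 - ⅒*1/391*88 = 236025 - 44/1955 = 461428831/1955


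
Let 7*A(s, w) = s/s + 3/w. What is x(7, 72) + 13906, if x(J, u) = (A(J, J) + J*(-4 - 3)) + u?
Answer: 682531/49 ≈ 13929.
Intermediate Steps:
A(s, w) = 1/7 + 3/(7*w) (A(s, w) = (s/s + 3/w)/7 = (1 + 3/w)/7 = 1/7 + 3/(7*w))
x(J, u) = u - 7*J + (3 + J)/(7*J) (x(J, u) = ((3 + J)/(7*J) + J*(-4 - 3)) + u = ((3 + J)/(7*J) + J*(-7)) + u = ((3 + J)/(7*J) - 7*J) + u = (-7*J + (3 + J)/(7*J)) + u = u - 7*J + (3 + J)/(7*J))
x(7, 72) + 13906 = (1/7 + 72 - 7*7 + (3/7)/7) + 13906 = (1/7 + 72 - 49 + (3/7)*(1/7)) + 13906 = (1/7 + 72 - 49 + 3/49) + 13906 = 1137/49 + 13906 = 682531/49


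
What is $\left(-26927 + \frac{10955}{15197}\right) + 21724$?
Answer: $- \frac{11294148}{2171} \approx -5202.3$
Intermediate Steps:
$\left(-26927 + \frac{10955}{15197}\right) + 21724 = \left(-26927 + 10955 \cdot \frac{1}{15197}\right) + 21724 = \left(-26927 + \frac{1565}{2171}\right) + 21724 = - \frac{58456952}{2171} + 21724 = - \frac{11294148}{2171}$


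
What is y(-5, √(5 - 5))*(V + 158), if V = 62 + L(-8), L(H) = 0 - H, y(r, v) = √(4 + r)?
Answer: 228*I ≈ 228.0*I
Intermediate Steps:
L(H) = -H
V = 70 (V = 62 - 1*(-8) = 62 + 8 = 70)
y(-5, √(5 - 5))*(V + 158) = √(4 - 5)*(70 + 158) = √(-1)*228 = I*228 = 228*I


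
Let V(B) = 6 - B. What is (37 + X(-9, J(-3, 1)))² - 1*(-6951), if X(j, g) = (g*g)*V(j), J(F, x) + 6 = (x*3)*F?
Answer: 11648695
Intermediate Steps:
J(F, x) = -6 + 3*F*x (J(F, x) = -6 + (x*3)*F = -6 + (3*x)*F = -6 + 3*F*x)
X(j, g) = g²*(6 - j) (X(j, g) = (g*g)*(6 - j) = g²*(6 - j))
(37 + X(-9, J(-3, 1)))² - 1*(-6951) = (37 + (-6 + 3*(-3)*1)²*(6 - 1*(-9)))² - 1*(-6951) = (37 + (-6 - 9)²*(6 + 9))² + 6951 = (37 + (-15)²*15)² + 6951 = (37 + 225*15)² + 6951 = (37 + 3375)² + 6951 = 3412² + 6951 = 11641744 + 6951 = 11648695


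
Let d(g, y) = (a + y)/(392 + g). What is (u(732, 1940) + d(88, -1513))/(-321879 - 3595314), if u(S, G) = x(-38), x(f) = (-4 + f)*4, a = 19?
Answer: 4563/104458480 ≈ 4.3682e-5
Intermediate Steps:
x(f) = -16 + 4*f
u(S, G) = -168 (u(S, G) = -16 + 4*(-38) = -16 - 152 = -168)
d(g, y) = (19 + y)/(392 + g)
(u(732, 1940) + d(88, -1513))/(-321879 - 3595314) = (-168 + (19 - 1513)/(392 + 88))/(-321879 - 3595314) = (-168 - 1494/480)/(-3917193) = (-168 + (1/480)*(-1494))*(-1/3917193) = (-168 - 249/80)*(-1/3917193) = -13689/80*(-1/3917193) = 4563/104458480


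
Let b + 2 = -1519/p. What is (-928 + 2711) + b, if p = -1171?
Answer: 2087070/1171 ≈ 1782.3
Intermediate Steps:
b = -823/1171 (b = -2 - 1519/(-1171) = -2 - 1519*(-1/1171) = -2 + 1519/1171 = -823/1171 ≈ -0.70282)
(-928 + 2711) + b = (-928 + 2711) - 823/1171 = 1783 - 823/1171 = 2087070/1171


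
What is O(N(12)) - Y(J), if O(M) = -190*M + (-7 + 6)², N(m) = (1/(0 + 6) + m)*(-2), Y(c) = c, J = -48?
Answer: 14017/3 ≈ 4672.3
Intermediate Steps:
N(m) = -⅓ - 2*m (N(m) = (1/6 + m)*(-2) = (⅙ + m)*(-2) = -⅓ - 2*m)
O(M) = 1 - 190*M (O(M) = -190*M + (-1)² = -190*M + 1 = 1 - 190*M)
O(N(12)) - Y(J) = (1 - 190*(-⅓ - 2*12)) - 1*(-48) = (1 - 190*(-⅓ - 24)) + 48 = (1 - 190*(-73/3)) + 48 = (1 + 13870/3) + 48 = 13873/3 + 48 = 14017/3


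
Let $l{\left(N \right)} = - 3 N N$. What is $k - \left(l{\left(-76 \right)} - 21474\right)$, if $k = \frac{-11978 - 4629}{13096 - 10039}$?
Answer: $\frac{118601107}{3057} \approx 38797.0$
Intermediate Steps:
$l{\left(N \right)} = - 3 N^{2}$
$k = - \frac{16607}{3057} \approx -5.4324$
$k - \left(l{\left(-76 \right)} - 21474\right) = - \frac{16607}{3057} - \left(- 3 \left(-76\right)^{2} - 21474\right) = - \frac{16607}{3057} - \left(\left(-3\right) 5776 - 21474\right) = - \frac{16607}{3057} - \left(-17328 - 21474\right) = - \frac{16607}{3057} - -38802 = - \frac{16607}{3057} + 38802 = \frac{118601107}{3057}$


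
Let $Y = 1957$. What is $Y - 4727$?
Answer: $-2770$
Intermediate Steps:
$Y - 4727 = 1957 - 4727 = -2770$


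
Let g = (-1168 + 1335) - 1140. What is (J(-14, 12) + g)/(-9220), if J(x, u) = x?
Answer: 987/9220 ≈ 0.10705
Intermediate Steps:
g = -973 (g = 167 - 1140 = -973)
(J(-14, 12) + g)/(-9220) = (-14 - 973)/(-9220) = -987*(-1/9220) = 987/9220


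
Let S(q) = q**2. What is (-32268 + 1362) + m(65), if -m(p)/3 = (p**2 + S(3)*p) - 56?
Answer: -45168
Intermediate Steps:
m(p) = 168 - 27*p - 3*p**2 (m(p) = -3*((p**2 + 3**2*p) - 56) = -3*((p**2 + 9*p) - 56) = -3*(-56 + p**2 + 9*p) = 168 - 27*p - 3*p**2)
(-32268 + 1362) + m(65) = (-32268 + 1362) + (168 - 27*65 - 3*65**2) = -30906 + (168 - 1755 - 3*4225) = -30906 + (168 - 1755 - 12675) = -30906 - 14262 = -45168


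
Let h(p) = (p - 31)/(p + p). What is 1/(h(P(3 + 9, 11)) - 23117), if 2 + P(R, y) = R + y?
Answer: -21/485462 ≈ -4.3258e-5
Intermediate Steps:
P(R, y) = -2 + R + y (P(R, y) = -2 + (R + y) = -2 + R + y)
h(p) = (-31 + p)/(2*p) (h(p) = (-31 + p)/((2*p)) = (-31 + p)*(1/(2*p)) = (-31 + p)/(2*p))
1/(h(P(3 + 9, 11)) - 23117) = 1/((-31 + (-2 + (3 + 9) + 11))/(2*(-2 + (3 + 9) + 11)) - 23117) = 1/((-31 + (-2 + 12 + 11))/(2*(-2 + 12 + 11)) - 23117) = 1/((½)*(-31 + 21)/21 - 23117) = 1/((½)*(1/21)*(-10) - 23117) = 1/(-5/21 - 23117) = 1/(-485462/21) = -21/485462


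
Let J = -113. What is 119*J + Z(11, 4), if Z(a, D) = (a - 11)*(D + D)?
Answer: -13447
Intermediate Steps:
Z(a, D) = 2*D*(-11 + a) (Z(a, D) = (-11 + a)*(2*D) = 2*D*(-11 + a))
119*J + Z(11, 4) = 119*(-113) + 2*4*(-11 + 11) = -13447 + 2*4*0 = -13447 + 0 = -13447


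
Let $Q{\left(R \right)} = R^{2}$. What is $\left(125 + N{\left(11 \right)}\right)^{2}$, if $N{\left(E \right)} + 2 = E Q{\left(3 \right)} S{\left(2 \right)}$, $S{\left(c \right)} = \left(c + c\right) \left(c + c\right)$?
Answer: $2913849$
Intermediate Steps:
$S{\left(c \right)} = 4 c^{2}$ ($S{\left(c \right)} = 2 c 2 c = 4 c^{2}$)
$N{\left(E \right)} = -2 + 144 E$ ($N{\left(E \right)} = -2 + E 3^{2} \cdot 4 \cdot 2^{2} = -2 + E 9 \cdot 4 \cdot 4 = -2 + 9 E 16 = -2 + 144 E$)
$\left(125 + N{\left(11 \right)}\right)^{2} = \left(125 + \left(-2 + 144 \cdot 11\right)\right)^{2} = \left(125 + \left(-2 + 1584\right)\right)^{2} = \left(125 + 1582\right)^{2} = 1707^{2} = 2913849$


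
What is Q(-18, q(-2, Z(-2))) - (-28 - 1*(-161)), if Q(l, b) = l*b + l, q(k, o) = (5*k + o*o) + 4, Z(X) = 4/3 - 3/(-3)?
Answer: -141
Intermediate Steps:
Z(X) = 7/3 (Z(X) = 4*(⅓) - 3*(-⅓) = 4/3 + 1 = 7/3)
q(k, o) = 4 + o² + 5*k (q(k, o) = (5*k + o²) + 4 = (o² + 5*k) + 4 = 4 + o² + 5*k)
Q(l, b) = l + b*l (Q(l, b) = b*l + l = l + b*l)
Q(-18, q(-2, Z(-2))) - (-28 - 1*(-161)) = -18*(1 + (4 + (7/3)² + 5*(-2))) - (-28 - 1*(-161)) = -18*(1 + (4 + 49/9 - 10)) - (-28 + 161) = -18*(1 - 5/9) - 1*133 = -18*4/9 - 133 = -8 - 133 = -141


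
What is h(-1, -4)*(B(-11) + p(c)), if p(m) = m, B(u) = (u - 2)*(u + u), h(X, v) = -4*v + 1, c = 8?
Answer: 4998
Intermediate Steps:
h(X, v) = 1 - 4*v
B(u) = 2*u*(-2 + u) (B(u) = (-2 + u)*(2*u) = 2*u*(-2 + u))
h(-1, -4)*(B(-11) + p(c)) = (1 - 4*(-4))*(2*(-11)*(-2 - 11) + 8) = (1 + 16)*(2*(-11)*(-13) + 8) = 17*(286 + 8) = 17*294 = 4998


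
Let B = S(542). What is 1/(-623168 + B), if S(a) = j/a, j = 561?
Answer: -542/337756495 ≈ -1.6047e-6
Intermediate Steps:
S(a) = 561/a
B = 561/542 ≈ 1.0351
1/(-623168 + B) = 1/(-623168 + 561/542) = 1/(-337756495/542) = -542/337756495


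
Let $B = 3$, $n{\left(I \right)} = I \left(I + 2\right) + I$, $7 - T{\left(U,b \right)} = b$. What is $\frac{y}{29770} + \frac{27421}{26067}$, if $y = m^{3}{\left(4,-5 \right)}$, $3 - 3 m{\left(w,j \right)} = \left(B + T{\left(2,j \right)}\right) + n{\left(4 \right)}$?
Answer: $\frac{679081253}{698413131} \approx 0.97232$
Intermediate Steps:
$T{\left(U,b \right)} = 7 - b$
$n{\left(I \right)} = I + I \left(2 + I\right)$ ($n{\left(I \right)} = I \left(2 + I\right) + I = I + I \left(2 + I\right)$)
$m{\left(w,j \right)} = - \frac{35}{3} + \frac{j}{3}$ ($m{\left(w,j \right)} = 1 - \frac{\left(3 - \left(-7 + j\right)\right) + 4 \left(3 + 4\right)}{3} = 1 - \frac{\left(10 - j\right) + 4 \cdot 7}{3} = 1 - \frac{\left(10 - j\right) + 28}{3} = 1 - \frac{38 - j}{3} = 1 + \left(- \frac{38}{3} + \frac{j}{3}\right) = - \frac{35}{3} + \frac{j}{3}$)
$y = - \frac{64000}{27}$ ($y = \left(- \frac{35}{3} + \frac{1}{3} \left(-5\right)\right)^{3} = \left(- \frac{35}{3} - \frac{5}{3}\right)^{3} = \left(- \frac{40}{3}\right)^{3} = - \frac{64000}{27} \approx -2370.4$)
$\frac{y}{29770} + \frac{27421}{26067} = - \frac{64000}{27 \cdot 29770} + \frac{27421}{26067} = \left(- \frac{64000}{27}\right) \frac{1}{29770} + 27421 \cdot \frac{1}{26067} = - \frac{6400}{80379} + \frac{27421}{26067} = \frac{679081253}{698413131}$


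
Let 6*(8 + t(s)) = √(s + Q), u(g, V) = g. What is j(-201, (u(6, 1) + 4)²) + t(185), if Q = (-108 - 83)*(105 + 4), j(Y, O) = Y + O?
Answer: -109 + I*√20634/6 ≈ -109.0 + 23.941*I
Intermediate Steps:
j(Y, O) = O + Y
Q = -20819 (Q = -191*109 = -20819)
t(s) = -8 + √(-20819 + s)/6 (t(s) = -8 + √(s - 20819)/6 = -8 + √(-20819 + s)/6)
j(-201, (u(6, 1) + 4)²) + t(185) = ((6 + 4)² - 201) + (-8 + √(-20819 + 185)/6) = (10² - 201) + (-8 + √(-20634)/6) = (100 - 201) + (-8 + (I*√20634)/6) = -101 + (-8 + I*√20634/6) = -109 + I*√20634/6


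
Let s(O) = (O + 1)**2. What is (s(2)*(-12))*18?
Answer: -1944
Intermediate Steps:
s(O) = (1 + O)**2
(s(2)*(-12))*18 = ((1 + 2)**2*(-12))*18 = (3**2*(-12))*18 = (9*(-12))*18 = -108*18 = -1944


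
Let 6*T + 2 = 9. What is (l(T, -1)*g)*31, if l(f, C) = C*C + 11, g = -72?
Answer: -26784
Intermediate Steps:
T = 7/6 (T = -⅓ + (⅙)*9 = -⅓ + 3/2 = 7/6 ≈ 1.1667)
l(f, C) = 11 + C² (l(f, C) = C² + 11 = 11 + C²)
(l(T, -1)*g)*31 = ((11 + (-1)²)*(-72))*31 = ((11 + 1)*(-72))*31 = (12*(-72))*31 = -864*31 = -26784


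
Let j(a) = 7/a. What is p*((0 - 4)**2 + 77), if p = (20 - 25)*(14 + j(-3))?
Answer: -5425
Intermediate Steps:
p = -175/3 (p = (20 - 25)*(14 + 7/(-3)) = -5*(14 + 7*(-1/3)) = -5*(14 - 7/3) = -5*35/3 = -175/3 ≈ -58.333)
p*((0 - 4)**2 + 77) = -175*((0 - 4)**2 + 77)/3 = -175*((-4)**2 + 77)/3 = -175*(16 + 77)/3 = -175/3*93 = -5425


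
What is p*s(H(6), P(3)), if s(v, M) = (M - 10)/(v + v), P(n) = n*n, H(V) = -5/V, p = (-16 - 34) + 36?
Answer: -42/5 ≈ -8.4000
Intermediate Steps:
p = -14 (p = -50 + 36 = -14)
P(n) = n**2
s(v, M) = (-10 + M)/(2*v) (s(v, M) = (-10 + M)/((2*v)) = (-10 + M)*(1/(2*v)) = (-10 + M)/(2*v))
p*s(H(6), P(3)) = -7*(-10 + 3**2)/((-5/6)) = -7*(-10 + 9)/((-5*1/6)) = -7*(-1)/(-5/6) = -7*(-6)*(-1)/5 = -14*3/5 = -42/5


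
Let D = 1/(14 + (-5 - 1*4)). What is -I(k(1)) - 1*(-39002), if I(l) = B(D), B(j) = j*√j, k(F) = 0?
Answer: 39002 - √5/25 ≈ 39002.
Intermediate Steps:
D = ⅕ (D = 1/(14 + (-5 - 4)) = 1/(14 - 9) = 1/5 = ⅕ ≈ 0.20000)
B(j) = j^(3/2)
I(l) = √5/25 (I(l) = (⅕)^(3/2) = √5/25)
-I(k(1)) - 1*(-39002) = -√5/25 - 1*(-39002) = -√5/25 + 39002 = 39002 - √5/25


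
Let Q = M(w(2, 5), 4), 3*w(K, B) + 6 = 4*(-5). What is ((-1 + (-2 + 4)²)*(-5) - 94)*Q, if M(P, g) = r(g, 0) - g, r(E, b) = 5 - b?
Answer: -109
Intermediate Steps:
w(K, B) = -26/3 (w(K, B) = -2 + (4*(-5))/3 = -2 + (⅓)*(-20) = -2 - 20/3 = -26/3)
M(P, g) = 5 - g (M(P, g) = (5 - 1*0) - g = (5 + 0) - g = 5 - g)
Q = 1 (Q = 5 - 1*4 = 5 - 4 = 1)
((-1 + (-2 + 4)²)*(-5) - 94)*Q = ((-1 + (-2 + 4)²)*(-5) - 94)*1 = ((-1 + 2²)*(-5) - 94)*1 = ((-1 + 4)*(-5) - 94)*1 = (3*(-5) - 94)*1 = (-15 - 94)*1 = -109*1 = -109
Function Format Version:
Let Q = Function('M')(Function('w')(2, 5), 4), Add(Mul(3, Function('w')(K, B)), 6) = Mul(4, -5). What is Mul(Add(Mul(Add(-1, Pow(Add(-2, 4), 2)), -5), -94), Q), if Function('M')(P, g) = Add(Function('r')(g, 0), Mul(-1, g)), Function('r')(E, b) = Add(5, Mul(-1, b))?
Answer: -109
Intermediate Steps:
Function('w')(K, B) = Rational(-26, 3) (Function('w')(K, B) = Add(-2, Mul(Rational(1, 3), Mul(4, -5))) = Add(-2, Mul(Rational(1, 3), -20)) = Add(-2, Rational(-20, 3)) = Rational(-26, 3))
Function('M')(P, g) = Add(5, Mul(-1, g)) (Function('M')(P, g) = Add(Add(5, Mul(-1, 0)), Mul(-1, g)) = Add(Add(5, 0), Mul(-1, g)) = Add(5, Mul(-1, g)))
Q = 1 (Q = Add(5, Mul(-1, 4)) = Add(5, -4) = 1)
Mul(Add(Mul(Add(-1, Pow(Add(-2, 4), 2)), -5), -94), Q) = Mul(Add(Mul(Add(-1, Pow(Add(-2, 4), 2)), -5), -94), 1) = Mul(Add(Mul(Add(-1, Pow(2, 2)), -5), -94), 1) = Mul(Add(Mul(Add(-1, 4), -5), -94), 1) = Mul(Add(Mul(3, -5), -94), 1) = Mul(Add(-15, -94), 1) = Mul(-109, 1) = -109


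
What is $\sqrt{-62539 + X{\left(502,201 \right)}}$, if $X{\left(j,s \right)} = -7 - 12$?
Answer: $i \sqrt{62558} \approx 250.12 i$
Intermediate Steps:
$X{\left(j,s \right)} = -19$ ($X{\left(j,s \right)} = -7 - 12 = -19$)
$\sqrt{-62539 + X{\left(502,201 \right)}} = \sqrt{-62539 - 19} = \sqrt{-62558} = i \sqrt{62558}$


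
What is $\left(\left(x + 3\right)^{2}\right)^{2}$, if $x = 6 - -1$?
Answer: $10000$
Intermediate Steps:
$x = 7$ ($x = 6 + 1 = 7$)
$\left(\left(x + 3\right)^{2}\right)^{2} = \left(\left(7 + 3\right)^{2}\right)^{2} = \left(10^{2}\right)^{2} = 100^{2} = 10000$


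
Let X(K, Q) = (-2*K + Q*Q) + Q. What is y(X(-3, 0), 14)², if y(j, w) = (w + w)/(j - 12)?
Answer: 196/9 ≈ 21.778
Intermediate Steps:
X(K, Q) = Q + Q² - 2*K (X(K, Q) = (-2*K + Q²) + Q = (Q² - 2*K) + Q = Q + Q² - 2*K)
y(j, w) = 2*w/(-12 + j) (y(j, w) = (2*w)/(-12 + j) = 2*w/(-12 + j))
y(X(-3, 0), 14)² = (2*14/(-12 + (0 + 0² - 2*(-3))))² = (2*14/(-12 + (0 + 0 + 6)))² = (2*14/(-12 + 6))² = (2*14/(-6))² = (2*14*(-⅙))² = (-14/3)² = 196/9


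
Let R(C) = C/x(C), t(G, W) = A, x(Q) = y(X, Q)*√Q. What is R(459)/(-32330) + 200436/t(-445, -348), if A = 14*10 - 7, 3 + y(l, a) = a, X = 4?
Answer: 200436/133 - √51/4914160 ≈ 1507.0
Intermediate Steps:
y(l, a) = -3 + a
A = 133 (A = 140 - 7 = 133)
x(Q) = √Q*(-3 + Q) (x(Q) = (-3 + Q)*√Q = √Q*(-3 + Q))
t(G, W) = 133
R(C) = √C/(-3 + C) (R(C) = C/((√C*(-3 + C))) = C*(1/(√C*(-3 + C))) = √C/(-3 + C))
R(459)/(-32330) + 200436/t(-445, -348) = (√459/(-3 + 459))/(-32330) + 200436/133 = ((3*√51)/456)*(-1/32330) + 200436*(1/133) = ((3*√51)*(1/456))*(-1/32330) + 200436/133 = (√51/152)*(-1/32330) + 200436/133 = -√51/4914160 + 200436/133 = 200436/133 - √51/4914160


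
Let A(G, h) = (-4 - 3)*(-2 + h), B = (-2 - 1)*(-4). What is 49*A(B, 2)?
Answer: 0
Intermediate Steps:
B = 12 (B = -3*(-4) = 12)
A(G, h) = 14 - 7*h (A(G, h) = -7*(-2 + h) = 14 - 7*h)
49*A(B, 2) = 49*(14 - 7*2) = 49*(14 - 14) = 49*0 = 0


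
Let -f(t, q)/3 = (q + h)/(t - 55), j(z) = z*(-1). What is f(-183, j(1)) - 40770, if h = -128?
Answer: -9703647/238 ≈ -40772.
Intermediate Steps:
j(z) = -z
f(t, q) = -3*(-128 + q)/(-55 + t) (f(t, q) = -3*(q - 128)/(t - 55) = -3*(-128 + q)/(-55 + t))
f(-183, j(1)) - 40770 = 3*(128 - (-1))/(-55 - 183) - 40770 = 3*(128 - 1*(-1))/(-238) - 40770 = 3*(-1/238)*(128 + 1) - 40770 = 3*(-1/238)*129 - 40770 = -387/238 - 40770 = -9703647/238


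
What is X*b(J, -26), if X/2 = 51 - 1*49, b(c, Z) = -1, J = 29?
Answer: -4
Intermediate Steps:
X = 4 (X = 2*(51 - 1*49) = 2*(51 - 49) = 2*2 = 4)
X*b(J, -26) = 4*(-1) = -4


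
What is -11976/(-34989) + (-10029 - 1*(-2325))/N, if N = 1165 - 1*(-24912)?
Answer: 14247632/304136051 ≈ 0.046846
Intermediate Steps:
N = 26077 (N = 1165 + 24912 = 26077)
-11976/(-34989) + (-10029 - 1*(-2325))/N = -11976/(-34989) + (-10029 - 1*(-2325))/26077 = -11976*(-1/34989) + (-10029 + 2325)*(1/26077) = 3992/11663 - 7704*1/26077 = 3992/11663 - 7704/26077 = 14247632/304136051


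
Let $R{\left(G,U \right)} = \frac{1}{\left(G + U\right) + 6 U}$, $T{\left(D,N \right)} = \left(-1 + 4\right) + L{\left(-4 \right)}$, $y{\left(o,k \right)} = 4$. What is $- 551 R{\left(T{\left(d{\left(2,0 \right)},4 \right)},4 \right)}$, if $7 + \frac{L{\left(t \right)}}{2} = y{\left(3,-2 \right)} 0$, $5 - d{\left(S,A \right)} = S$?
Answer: $- \frac{551}{17} \approx -32.412$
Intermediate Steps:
$d{\left(S,A \right)} = 5 - S$
$L{\left(t \right)} = -14$ ($L{\left(t \right)} = -14 + 2 \cdot 4 \cdot 0 = -14 + 2 \cdot 0 = -14 + 0 = -14$)
$T{\left(D,N \right)} = -11$ ($T{\left(D,N \right)} = \left(-1 + 4\right) - 14 = 3 - 14 = -11$)
$R{\left(G,U \right)} = \frac{1}{G + 7 U}$
$- 551 R{\left(T{\left(d{\left(2,0 \right)},4 \right)},4 \right)} = - \frac{551}{-11 + 7 \cdot 4} = - \frac{551}{-11 + 28} = - \frac{551}{17}$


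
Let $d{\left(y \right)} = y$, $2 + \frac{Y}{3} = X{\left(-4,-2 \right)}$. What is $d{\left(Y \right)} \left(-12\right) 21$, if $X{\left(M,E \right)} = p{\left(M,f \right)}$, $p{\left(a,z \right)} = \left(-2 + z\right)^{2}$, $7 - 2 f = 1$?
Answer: $756$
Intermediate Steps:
$f = 3$ ($f = \frac{7}{2} - \frac{1}{2} = 3$)
$X{\left(M,E \right)} = 1$ ($X{\left(M,E \right)} = \left(-2 + 3\right)^{2} = 1^{2} = 1$)
$Y = -3$ ($Y = -6 + 3 \cdot 1 = -6 + 3 = -3$)
$d{\left(Y \right)} \left(-12\right) 21 = \left(-3\right) \left(-12\right) 21 = 36 \cdot 21 = 756$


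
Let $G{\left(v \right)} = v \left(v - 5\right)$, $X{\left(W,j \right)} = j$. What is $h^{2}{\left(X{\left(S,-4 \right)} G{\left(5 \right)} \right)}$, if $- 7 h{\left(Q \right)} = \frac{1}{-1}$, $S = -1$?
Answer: $\frac{1}{49} \approx 0.020408$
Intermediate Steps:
$G{\left(v \right)} = v \left(-5 + v\right)$
$h{\left(Q \right)} = \frac{1}{7}$ ($h{\left(Q \right)} = - \frac{1}{7 \left(-1\right)} = \left(- \frac{1}{7}\right) \left(-1\right) = \frac{1}{7}$)
$h^{2}{\left(X{\left(S,-4 \right)} G{\left(5 \right)} \right)} = \left(\frac{1}{7}\right)^{2} = \frac{1}{49}$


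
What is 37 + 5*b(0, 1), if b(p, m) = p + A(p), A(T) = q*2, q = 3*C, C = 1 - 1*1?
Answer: 37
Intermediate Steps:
C = 0 (C = 1 - 1 = 0)
q = 0 (q = 3*0 = 0)
A(T) = 0 (A(T) = 0*2 = 0)
b(p, m) = p (b(p, m) = p + 0 = p)
37 + 5*b(0, 1) = 37 + 5*0 = 37 + 0 = 37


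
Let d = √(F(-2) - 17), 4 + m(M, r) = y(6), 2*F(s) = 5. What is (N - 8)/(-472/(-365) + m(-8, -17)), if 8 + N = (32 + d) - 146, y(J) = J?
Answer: -23725/601 + 365*I*√58/2404 ≈ -39.476 + 1.1563*I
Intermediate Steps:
F(s) = 5/2 (F(s) = (½)*5 = 5/2)
m(M, r) = 2 (m(M, r) = -4 + 6 = 2)
d = I*√58/2 (d = √(5/2 - 17) = √(-29/2) = I*√58/2 ≈ 3.8079*I)
N = -122 + I*√58/2 (N = -8 + ((32 + I*√58/2) - 146) = -8 + (-114 + I*√58/2) = -122 + I*√58/2 ≈ -122.0 + 3.8079*I)
(N - 8)/(-472/(-365) + m(-8, -17)) = ((-122 + I*√58/2) - 8)/(-472/(-365) + 2) = (-130 + I*√58/2)/(-472*(-1/365) + 2) = (-130 + I*√58/2)/(472/365 + 2) = (-130 + I*√58/2)/(1202/365) = (-130 + I*√58/2)*(365/1202) = -23725/601 + 365*I*√58/2404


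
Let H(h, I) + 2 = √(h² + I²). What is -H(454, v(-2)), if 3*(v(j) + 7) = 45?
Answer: 2 - 26*√305 ≈ -452.07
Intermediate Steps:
v(j) = 8 (v(j) = -7 + (⅓)*45 = -7 + 15 = 8)
H(h, I) = -2 + √(I² + h²) (H(h, I) = -2 + √(h² + I²) = -2 + √(I² + h²))
-H(454, v(-2)) = -(-2 + √(8² + 454²)) = -(-2 + √(64 + 206116)) = -(-2 + √206180) = -(-2 + 26*√305) = 2 - 26*√305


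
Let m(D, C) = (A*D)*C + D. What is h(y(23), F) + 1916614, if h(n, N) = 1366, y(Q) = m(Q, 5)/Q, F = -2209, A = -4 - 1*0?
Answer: 1917980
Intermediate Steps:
A = -4 (A = -4 + 0 = -4)
m(D, C) = D - 4*C*D (m(D, C) = (-4*D)*C + D = -4*C*D + D = D - 4*C*D)
y(Q) = -19 (y(Q) = (Q*(1 - 4*5))/Q = (Q*(1 - 20))/Q = (Q*(-19))/Q = (-19*Q)/Q = -19)
h(y(23), F) + 1916614 = 1366 + 1916614 = 1917980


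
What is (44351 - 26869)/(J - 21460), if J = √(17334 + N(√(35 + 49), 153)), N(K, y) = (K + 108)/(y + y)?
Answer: -17482/(21460 - √(294684/17 + √21/153)) ≈ -0.81966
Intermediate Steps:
N(K, y) = (108 + K)/(2*y) (N(K, y) = (108 + K)/((2*y)) = (108 + K)*(1/(2*y)) = (108 + K)/(2*y))
J = √(294684/17 + √21/153) (J = √(17334 + (½)*(108 + √(35 + 49))/153) = √(17334 + (½)*(1/153)*(108 + √84)) = √(17334 + (½)*(1/153)*(108 + 2*√21)) = √(17334 + (6/17 + √21/153)) = √(294684/17 + √21/153) ≈ 131.66)
(44351 - 26869)/(J - 21460) = (44351 - 26869)/(√(45086652 + 17*√21)/51 - 21460) = 17482/(-21460 + √(45086652 + 17*√21)/51)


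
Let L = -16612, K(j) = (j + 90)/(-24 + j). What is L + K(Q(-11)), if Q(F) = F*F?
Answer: -1611153/97 ≈ -16610.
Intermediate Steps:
Q(F) = F**2
K(j) = (90 + j)/(-24 + j)
L + K(Q(-11)) = -16612 + (90 + (-11)**2)/(-24 + (-11)**2) = -16612 + (90 + 121)/(-24 + 121) = -16612 + 211/97 = -1611153/97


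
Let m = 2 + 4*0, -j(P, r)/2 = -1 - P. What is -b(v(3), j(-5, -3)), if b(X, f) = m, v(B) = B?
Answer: -2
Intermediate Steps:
j(P, r) = 2 + 2*P (j(P, r) = -2*(-1 - P) = 2 + 2*P)
m = 2 (m = 2 + 0 = 2)
b(X, f) = 2
-b(v(3), j(-5, -3)) = -1*2 = -2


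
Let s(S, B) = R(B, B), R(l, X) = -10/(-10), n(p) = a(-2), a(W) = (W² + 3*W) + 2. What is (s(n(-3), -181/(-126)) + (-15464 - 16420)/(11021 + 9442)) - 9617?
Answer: -65601364/6821 ≈ -9617.6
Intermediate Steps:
a(W) = 2 + W² + 3*W
n(p) = 0 (n(p) = 2 + (-2)² + 3*(-2) = 2 + 4 - 6 = 0)
R(l, X) = 1 (R(l, X) = -10*(-⅒) = 1)
s(S, B) = 1
(s(n(-3), -181/(-126)) + (-15464 - 16420)/(11021 + 9442)) - 9617 = (1 + (-15464 - 16420)/(11021 + 9442)) - 9617 = (1 - 31884/20463) - 9617 = (1 - 31884*1/20463) - 9617 = (1 - 10628/6821) - 9617 = -3807/6821 - 9617 = -65601364/6821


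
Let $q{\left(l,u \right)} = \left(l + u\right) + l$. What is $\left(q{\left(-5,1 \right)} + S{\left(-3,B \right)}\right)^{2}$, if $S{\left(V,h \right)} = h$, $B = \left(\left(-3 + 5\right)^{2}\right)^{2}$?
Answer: $49$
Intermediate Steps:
$q{\left(l,u \right)} = u + 2 l$
$B = 16$ ($B = \left(2^{2}\right)^{2} = 4^{2} = 16$)
$\left(q{\left(-5,1 \right)} + S{\left(-3,B \right)}\right)^{2} = \left(\left(1 + 2 \left(-5\right)\right) + 16\right)^{2} = \left(\left(1 - 10\right) + 16\right)^{2} = \left(-9 + 16\right)^{2} = 7^{2} = 49$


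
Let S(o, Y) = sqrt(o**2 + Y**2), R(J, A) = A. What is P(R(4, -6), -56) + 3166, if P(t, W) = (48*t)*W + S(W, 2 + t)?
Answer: 19294 + 4*sqrt(197) ≈ 19350.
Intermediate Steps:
S(o, Y) = sqrt(Y**2 + o**2)
P(t, W) = sqrt(W**2 + (2 + t)**2) + 48*W*t (P(t, W) = (48*t)*W + sqrt((2 + t)**2 + W**2) = 48*W*t + sqrt(W**2 + (2 + t)**2) = sqrt(W**2 + (2 + t)**2) + 48*W*t)
P(R(4, -6), -56) + 3166 = (sqrt((-56)**2 + (2 - 6)**2) + 48*(-56)*(-6)) + 3166 = (sqrt(3136 + (-4)**2) + 16128) + 3166 = (sqrt(3136 + 16) + 16128) + 3166 = (sqrt(3152) + 16128) + 3166 = (4*sqrt(197) + 16128) + 3166 = (16128 + 4*sqrt(197)) + 3166 = 19294 + 4*sqrt(197)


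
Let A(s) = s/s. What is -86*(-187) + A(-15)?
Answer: 16083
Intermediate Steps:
A(s) = 1
-86*(-187) + A(-15) = -86*(-187) + 1 = 16082 + 1 = 16083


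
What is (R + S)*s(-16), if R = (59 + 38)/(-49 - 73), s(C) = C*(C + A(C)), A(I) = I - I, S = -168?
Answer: -2635904/61 ≈ -43212.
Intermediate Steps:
A(I) = 0
s(C) = C² (s(C) = C*(C + 0) = C*C = C²)
R = -97/122 (R = 97/(-122) = 97*(-1/122) = -97/122 ≈ -0.79508)
(R + S)*s(-16) = (-97/122 - 168)*(-16)² = -20593/122*256 = -2635904/61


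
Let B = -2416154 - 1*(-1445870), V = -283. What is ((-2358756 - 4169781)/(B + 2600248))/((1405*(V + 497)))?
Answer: -6528537/490081275880 ≈ -1.3321e-5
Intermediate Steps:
B = -970284 (B = -2416154 + 1445870 = -970284)
((-2358756 - 4169781)/(B + 2600248))/((1405*(V + 497))) = ((-2358756 - 4169781)/(-970284 + 2600248))/((1405*(-283 + 497))) = (-6528537/1629964)/((1405*214)) = -6528537*1/1629964/300670 = -6528537/1629964*1/300670 = -6528537/490081275880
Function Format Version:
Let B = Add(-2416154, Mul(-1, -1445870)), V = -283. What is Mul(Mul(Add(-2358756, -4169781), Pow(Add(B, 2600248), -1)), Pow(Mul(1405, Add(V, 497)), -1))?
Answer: Rational(-6528537, 490081275880) ≈ -1.3321e-5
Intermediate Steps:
B = -970284 (B = Add(-2416154, 1445870) = -970284)
Mul(Mul(Add(-2358756, -4169781), Pow(Add(B, 2600248), -1)), Pow(Mul(1405, Add(V, 497)), -1)) = Mul(Mul(Add(-2358756, -4169781), Pow(Add(-970284, 2600248), -1)), Pow(Mul(1405, Add(-283, 497)), -1)) = Mul(Mul(-6528537, Pow(1629964, -1)), Pow(Mul(1405, 214), -1)) = Mul(Mul(-6528537, Rational(1, 1629964)), Pow(300670, -1)) = Mul(Rational(-6528537, 1629964), Rational(1, 300670)) = Rational(-6528537, 490081275880)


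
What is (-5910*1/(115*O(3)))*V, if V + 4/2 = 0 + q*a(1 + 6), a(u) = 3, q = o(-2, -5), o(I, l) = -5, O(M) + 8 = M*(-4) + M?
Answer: -1182/23 ≈ -51.391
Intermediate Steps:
O(M) = -8 - 3*M (O(M) = -8 + (M*(-4) + M) = -8 + (-4*M + M) = -8 - 3*M)
q = -5
V = -17 (V = -2 + (0 - 5*3) = -2 + (0 - 15) = -2 - 15 = -17)
(-5910*1/(115*O(3)))*V = -5910*1/(115*(-8 - 3*3))*(-17) = -5910*1/(115*(-8 - 9))*(-17) = -5910/(115*(-17))*(-17) = -5910/(-1955)*(-17) = -5910*(-1/1955)*(-17) = (1182/391)*(-17) = -1182/23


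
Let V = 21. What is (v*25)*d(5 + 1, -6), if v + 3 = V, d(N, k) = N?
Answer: 2700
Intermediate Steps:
v = 18 (v = -3 + 21 = 18)
(v*25)*d(5 + 1, -6) = (18*25)*(5 + 1) = 450*6 = 2700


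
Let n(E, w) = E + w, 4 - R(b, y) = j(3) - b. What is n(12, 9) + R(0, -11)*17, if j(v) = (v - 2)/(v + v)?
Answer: 517/6 ≈ 86.167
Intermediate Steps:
j(v) = (-2 + v)/(2*v) (j(v) = (-2 + v)/((2*v)) = (-2 + v)*(1/(2*v)) = (-2 + v)/(2*v))
R(b, y) = 23/6 + b (R(b, y) = 4 - ((½)*(-2 + 3)/3 - b) = 4 - ((½)*(⅓)*1 - b) = 4 - (⅙ - b) = 4 + (-⅙ + b) = 23/6 + b)
n(12, 9) + R(0, -11)*17 = (12 + 9) + (23/6 + 0)*17 = 21 + (23/6)*17 = 21 + 391/6 = 517/6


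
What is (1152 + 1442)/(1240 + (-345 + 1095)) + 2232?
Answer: 2222137/995 ≈ 2233.3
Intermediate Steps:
(1152 + 1442)/(1240 + (-345 + 1095)) + 2232 = 2594/(1240 + 750) + 2232 = 2594/1990 + 2232 = 2594*(1/1990) + 2232 = 1297/995 + 2232 = 2222137/995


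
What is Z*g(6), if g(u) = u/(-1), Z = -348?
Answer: 2088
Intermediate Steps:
g(u) = -u (g(u) = u*(-1) = -u)
Z*g(6) = -(-348)*6 = -348*(-6) = 2088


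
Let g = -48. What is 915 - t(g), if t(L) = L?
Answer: 963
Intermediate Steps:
915 - t(g) = 915 - 1*(-48) = 915 + 48 = 963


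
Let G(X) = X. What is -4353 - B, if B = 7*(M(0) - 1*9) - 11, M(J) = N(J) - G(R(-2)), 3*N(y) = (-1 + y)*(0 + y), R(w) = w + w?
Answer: -4307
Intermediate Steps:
R(w) = 2*w
N(y) = y*(-1 + y)/3 (N(y) = ((-1 + y)*(0 + y))/3 = ((-1 + y)*y)/3 = (y*(-1 + y))/3 = y*(-1 + y)/3)
M(J) = 4 + J*(-1 + J)/3 (M(J) = J*(-1 + J)/3 - 2*(-2) = J*(-1 + J)/3 - 1*(-4) = J*(-1 + J)/3 + 4 = 4 + J*(-1 + J)/3)
B = -46 (B = 7*((4 + (1/3)*0*(-1 + 0)) - 1*9) - 11 = 7*((4 + (1/3)*0*(-1)) - 9) - 11 = 7*((4 + 0) - 9) - 11 = 7*(4 - 9) - 11 = 7*(-5) - 11 = -35 - 11 = -46)
-4353 - B = -4353 - 1*(-46) = -4353 + 46 = -4307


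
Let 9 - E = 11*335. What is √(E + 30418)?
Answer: √26742 ≈ 163.53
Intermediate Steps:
E = -3676 (E = 9 - 11*335 = 9 - 1*3685 = 9 - 3685 = -3676)
√(E + 30418) = √(-3676 + 30418) = √26742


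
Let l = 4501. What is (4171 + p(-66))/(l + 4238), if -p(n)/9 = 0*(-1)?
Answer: 4171/8739 ≈ 0.47729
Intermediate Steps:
p(n) = 0 (p(n) = -0*(-1) = -9*0 = 0)
(4171 + p(-66))/(l + 4238) = (4171 + 0)/(4501 + 4238) = 4171/8739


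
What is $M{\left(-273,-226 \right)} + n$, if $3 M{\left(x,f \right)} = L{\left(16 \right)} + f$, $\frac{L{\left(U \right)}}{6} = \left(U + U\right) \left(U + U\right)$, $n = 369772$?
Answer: $\frac{1115234}{3} \approx 3.7174 \cdot 10^{5}$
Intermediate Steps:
$L{\left(U \right)} = 24 U^{2}$ ($L{\left(U \right)} = 6 \left(U + U\right) \left(U + U\right) = 6 \cdot 2 U 2 U = 6 \cdot 4 U^{2} = 24 U^{2}$)
$M{\left(x,f \right)} = 2048 + \frac{f}{3}$ ($M{\left(x,f \right)} = \frac{24 \cdot 16^{2} + f}{3} = \frac{24 \cdot 256 + f}{3} = \frac{6144 + f}{3} = 2048 + \frac{f}{3}$)
$M{\left(-273,-226 \right)} + n = \left(2048 + \frac{1}{3} \left(-226\right)\right) + 369772 = \left(2048 - \frac{226}{3}\right) + 369772 = \frac{5918}{3} + 369772 = \frac{1115234}{3}$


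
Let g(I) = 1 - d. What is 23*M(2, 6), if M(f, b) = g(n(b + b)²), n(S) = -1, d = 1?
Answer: 0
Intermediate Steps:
g(I) = 0 (g(I) = 1 - 1*1 = 1 - 1 = 0)
M(f, b) = 0
23*M(2, 6) = 23*0 = 0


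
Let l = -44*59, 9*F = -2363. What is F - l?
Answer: 21001/9 ≈ 2333.4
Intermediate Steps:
F = -2363/9 (F = (⅑)*(-2363) = -2363/9 ≈ -262.56)
l = -2596
F - l = -2363/9 - 1*(-2596) = -2363/9 + 2596 = 21001/9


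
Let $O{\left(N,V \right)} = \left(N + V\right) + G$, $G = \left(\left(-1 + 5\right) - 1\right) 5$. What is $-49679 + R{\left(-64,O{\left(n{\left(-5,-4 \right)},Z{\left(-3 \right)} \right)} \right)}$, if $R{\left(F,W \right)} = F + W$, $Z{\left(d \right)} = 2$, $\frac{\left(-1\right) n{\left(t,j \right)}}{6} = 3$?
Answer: $-49744$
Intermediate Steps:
$n{\left(t,j \right)} = -18$ ($n{\left(t,j \right)} = \left(-6\right) 3 = -18$)
$G = 15$ ($G = \left(4 - 1\right) 5 = 3 \cdot 5 = 15$)
$O{\left(N,V \right)} = 15 + N + V$ ($O{\left(N,V \right)} = \left(N + V\right) + 15 = 15 + N + V$)
$-49679 + R{\left(-64,O{\left(n{\left(-5,-4 \right)},Z{\left(-3 \right)} \right)} \right)} = -49679 + \left(-64 + \left(15 - 18 + 2\right)\right) = -49679 - 65 = -49744$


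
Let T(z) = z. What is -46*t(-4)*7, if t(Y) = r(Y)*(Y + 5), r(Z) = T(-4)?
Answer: 1288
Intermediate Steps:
r(Z) = -4
t(Y) = -20 - 4*Y (t(Y) = -4*(Y + 5) = -4*(5 + Y) = -20 - 4*Y)
-46*t(-4)*7 = -46*(-20 - 4*(-4))*7 = -46*(-20 + 16)*7 = -46*(-4)*7 = 184*7 = 1288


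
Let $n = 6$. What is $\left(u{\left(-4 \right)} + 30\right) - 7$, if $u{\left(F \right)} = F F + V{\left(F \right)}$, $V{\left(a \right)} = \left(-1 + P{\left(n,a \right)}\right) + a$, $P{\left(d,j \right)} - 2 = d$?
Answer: $42$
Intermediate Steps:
$P{\left(d,j \right)} = 2 + d$
$V{\left(a \right)} = 7 + a$ ($V{\left(a \right)} = \left(-1 + \left(2 + 6\right)\right) + a = \left(-1 + 8\right) + a = 7 + a$)
$u{\left(F \right)} = 7 + F + F^{2}$ ($u{\left(F \right)} = F F + \left(7 + F\right) = F^{2} + \left(7 + F\right) = 7 + F + F^{2}$)
$\left(u{\left(-4 \right)} + 30\right) - 7 = \left(\left(7 - 4 + \left(-4\right)^{2}\right) + 30\right) - 7 = \left(\left(7 - 4 + 16\right) + 30\right) - 7 = \left(19 + 30\right) - 7 = 49 - 7 = 42$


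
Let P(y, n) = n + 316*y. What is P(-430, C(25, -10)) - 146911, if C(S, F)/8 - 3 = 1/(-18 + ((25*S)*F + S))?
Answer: -1765314389/6243 ≈ -2.8277e+5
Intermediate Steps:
C(S, F) = 24 + 8/(-18 + S + 25*F*S) (C(S, F) = 24 + 8/(-18 + ((25*S)*F + S)) = 24 + 8/(-18 + (25*F*S + S)) = 24 + 8/(-18 + (S + 25*F*S)) = 24 + 8/(-18 + S + 25*F*S))
P(-430, C(25, -10)) - 146911 = (8*(-53 + 3*25 + 75*(-10)*25)/(-18 + 25 + 25*(-10)*25) + 316*(-430)) - 146911 = (8*(-53 + 75 - 18750)/(-18 + 25 - 6250) - 135880) - 146911 = (8*(-18728)/(-6243) - 135880) - 146911 = (8*(-1/6243)*(-18728) - 135880) - 146911 = (149824/6243 - 135880) - 146911 = -848149016/6243 - 146911 = -1765314389/6243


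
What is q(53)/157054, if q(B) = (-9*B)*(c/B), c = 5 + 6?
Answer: -99/157054 ≈ -0.00063036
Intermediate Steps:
c = 11
q(B) = -99 (q(B) = (-9*B)*(11/B) = -99)
q(53)/157054 = -99/157054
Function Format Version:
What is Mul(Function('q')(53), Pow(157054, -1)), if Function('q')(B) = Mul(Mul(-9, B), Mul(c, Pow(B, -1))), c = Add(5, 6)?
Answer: Rational(-99, 157054) ≈ -0.00063036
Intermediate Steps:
c = 11
Function('q')(B) = -99 (Function('q')(B) = Mul(Mul(-9, B), Mul(11, Pow(B, -1))) = -99)
Mul(Function('q')(53), Pow(157054, -1)) = Mul(-99, Pow(157054, -1)) = Mul(-99, Rational(1, 157054)) = Rational(-99, 157054)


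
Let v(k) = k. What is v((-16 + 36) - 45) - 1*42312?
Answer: -42337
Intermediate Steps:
v((-16 + 36) - 45) - 1*42312 = ((-16 + 36) - 45) - 1*42312 = (20 - 45) - 42312 = -25 - 42312 = -42337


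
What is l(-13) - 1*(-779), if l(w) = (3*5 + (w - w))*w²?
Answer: 3314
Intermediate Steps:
l(w) = 15*w² (l(w) = (15 + 0)*w² = 15*w²)
l(-13) - 1*(-779) = 15*(-13)² - 1*(-779) = 15*169 + 779 = 2535 + 779 = 3314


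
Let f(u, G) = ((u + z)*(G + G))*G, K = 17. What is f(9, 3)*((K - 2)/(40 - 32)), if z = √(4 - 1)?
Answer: 1215/4 + 135*√3/4 ≈ 362.21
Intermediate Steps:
z = √3 ≈ 1.7320
f(u, G) = 2*G²*(u + √3) (f(u, G) = ((u + √3)*(G + G))*G = ((u + √3)*(2*G))*G = (2*G*(u + √3))*G = 2*G²*(u + √3))
f(9, 3)*((K - 2)/(40 - 32)) = (2*3²*(9 + √3))*((17 - 2)/(40 - 32)) = (2*9*(9 + √3))*(15/8) = (162 + 18*√3)*(15*(⅛)) = (162 + 18*√3)*(15/8) = 1215/4 + 135*√3/4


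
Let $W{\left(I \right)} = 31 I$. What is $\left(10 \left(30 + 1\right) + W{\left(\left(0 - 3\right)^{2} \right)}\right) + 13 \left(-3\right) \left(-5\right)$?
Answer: $784$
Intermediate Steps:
$\left(10 \left(30 + 1\right) + W{\left(\left(0 - 3\right)^{2} \right)}\right) + 13 \left(-3\right) \left(-5\right) = \left(10 \left(30 + 1\right) + 31 \left(0 - 3\right)^{2}\right) + 13 \left(-3\right) \left(-5\right) = \left(10 \cdot 31 + 31 \left(-3\right)^{2}\right) - -195 = \left(310 + 31 \cdot 9\right) + 195 = \left(310 + 279\right) + 195 = 589 + 195 = 784$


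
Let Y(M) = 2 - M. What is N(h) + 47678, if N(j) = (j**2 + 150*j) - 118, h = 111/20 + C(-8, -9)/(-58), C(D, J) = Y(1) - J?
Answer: 16280265161/336400 ≈ 48396.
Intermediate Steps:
C(D, J) = 1 - J (C(D, J) = (2 - 1*1) - J = (2 - 1) - J = 1 - J)
h = 3119/580 (h = 111/20 + (1 - 1*(-9))/(-58) = 111*(1/20) + (1 + 9)*(-1/58) = 111/20 + 10*(-1/58) = 111/20 - 5/29 = 3119/580 ≈ 5.3776)
N(j) = -118 + j**2 + 150*j
N(h) + 47678 = (-118 + (3119/580)**2 + 150*(3119/580)) + 47678 = (-118 + 9728161/336400 + 46785/58) + 47678 = 241385961/336400 + 47678 = 16280265161/336400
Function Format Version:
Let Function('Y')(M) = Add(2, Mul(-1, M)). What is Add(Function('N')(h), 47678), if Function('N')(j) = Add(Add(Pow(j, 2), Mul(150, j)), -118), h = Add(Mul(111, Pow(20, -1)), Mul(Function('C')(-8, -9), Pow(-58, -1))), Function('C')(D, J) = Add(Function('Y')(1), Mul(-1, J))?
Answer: Rational(16280265161, 336400) ≈ 48396.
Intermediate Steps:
Function('C')(D, J) = Add(1, Mul(-1, J)) (Function('C')(D, J) = Add(Add(2, Mul(-1, 1)), Mul(-1, J)) = Add(Add(2, -1), Mul(-1, J)) = Add(1, Mul(-1, J)))
h = Rational(3119, 580) (h = Add(Mul(111, Pow(20, -1)), Mul(Add(1, Mul(-1, -9)), Pow(-58, -1))) = Add(Mul(111, Rational(1, 20)), Mul(Add(1, 9), Rational(-1, 58))) = Add(Rational(111, 20), Mul(10, Rational(-1, 58))) = Add(Rational(111, 20), Rational(-5, 29)) = Rational(3119, 580) ≈ 5.3776)
Function('N')(j) = Add(-118, Pow(j, 2), Mul(150, j))
Add(Function('N')(h), 47678) = Add(Add(-118, Pow(Rational(3119, 580), 2), Mul(150, Rational(3119, 580))), 47678) = Add(Add(-118, Rational(9728161, 336400), Rational(46785, 58)), 47678) = Add(Rational(241385961, 336400), 47678) = Rational(16280265161, 336400)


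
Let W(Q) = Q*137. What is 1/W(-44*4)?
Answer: -1/24112 ≈ -4.1473e-5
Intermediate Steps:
W(Q) = 137*Q
1/W(-44*4) = 1/(137*(-44*4)) = 1/(137*(-176)) = 1/(-24112) = -1/24112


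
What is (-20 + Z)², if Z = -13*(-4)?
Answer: 1024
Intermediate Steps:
Z = 52
(-20 + Z)² = (-20 + 52)² = 32² = 1024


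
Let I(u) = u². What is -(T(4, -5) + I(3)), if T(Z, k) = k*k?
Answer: -34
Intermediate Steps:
T(Z, k) = k²
-(T(4, -5) + I(3)) = -((-5)² + 3²) = -(25 + 9) = -1*34 = -34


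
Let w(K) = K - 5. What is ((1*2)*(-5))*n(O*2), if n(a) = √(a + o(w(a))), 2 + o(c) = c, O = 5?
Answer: -10*√13 ≈ -36.056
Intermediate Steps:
w(K) = -5 + K
o(c) = -2 + c
n(a) = √(-7 + 2*a) (n(a) = √(a + (-2 + (-5 + a))) = √(a + (-7 + a)) = √(-7 + 2*a))
((1*2)*(-5))*n(O*2) = ((1*2)*(-5))*√(-7 + 2*(5*2)) = (2*(-5))*√(-7 + 2*10) = -10*√(-7 + 20) = -10*√13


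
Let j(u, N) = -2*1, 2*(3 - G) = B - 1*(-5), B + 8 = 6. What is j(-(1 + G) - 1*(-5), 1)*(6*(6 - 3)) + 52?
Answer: 16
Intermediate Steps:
B = -2 (B = -8 + 6 = -2)
G = 3/2 (G = 3 - (-2 - 1*(-5))/2 = 3 - (-2 + 5)/2 = 3 - ½*3 = 3 - 3/2 = 3/2 ≈ 1.5000)
j(u, N) = -2
j(-(1 + G) - 1*(-5), 1)*(6*(6 - 3)) + 52 = -12*(6 - 3) + 52 = -12*3 + 52 = -2*18 + 52 = -36 + 52 = 16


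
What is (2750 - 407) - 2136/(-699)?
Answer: 546631/233 ≈ 2346.1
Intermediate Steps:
(2750 - 407) - 2136/(-699) = 2343 - 2136*(-1/699) = 2343 + 712/233 = 546631/233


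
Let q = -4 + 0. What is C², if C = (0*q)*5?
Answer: 0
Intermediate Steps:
q = -4
C = 0 (C = (0*(-4))*5 = 0*5 = 0)
C² = 0² = 0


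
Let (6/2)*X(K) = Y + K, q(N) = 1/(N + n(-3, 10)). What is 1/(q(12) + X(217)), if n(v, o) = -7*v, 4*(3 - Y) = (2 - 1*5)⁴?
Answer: 44/2931 ≈ 0.015012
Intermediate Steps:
Y = -69/4 (Y = 3 - (2 - 1*5)⁴/4 = 3 - (2 - 5)⁴/4 = 3 - ¼*(-3)⁴ = 3 - ¼*81 = 3 - 81/4 = -69/4 ≈ -17.250)
q(N) = 1/(21 + N) (q(N) = 1/(N - 7*(-3)) = 1/(N + 21) = 1/(21 + N))
X(K) = -23/4 + K/3 (X(K) = (-69/4 + K)/3 = -23/4 + K/3)
1/(q(12) + X(217)) = 1/(1/(21 + 12) + (-23/4 + (⅓)*217)) = 1/(1/33 + (-23/4 + 217/3)) = 1/(1/33 + 799/12) = 1/(2931/44) = 44/2931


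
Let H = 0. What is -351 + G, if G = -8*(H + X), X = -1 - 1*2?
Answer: -327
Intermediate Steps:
X = -3 (X = -1 - 2 = -3)
G = 24 (G = -8*(0 - 3) = -8*(-3) = 24)
-351 + G = -351 + 24 = -327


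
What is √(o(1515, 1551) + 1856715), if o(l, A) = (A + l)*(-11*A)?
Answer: 7*I*√1029639 ≈ 7103.0*I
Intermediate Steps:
o(l, A) = -11*A*(A + l)
√(o(1515, 1551) + 1856715) = √(-11*1551*(1551 + 1515) + 1856715) = √(-11*1551*3066 + 1856715) = √(-52309026 + 1856715) = √(-50452311) = 7*I*√1029639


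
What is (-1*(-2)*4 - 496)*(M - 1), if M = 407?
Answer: -198128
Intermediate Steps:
(-1*(-2)*4 - 496)*(M - 1) = (-1*(-2)*4 - 496)*(407 - 1) = (2*4 - 496)*406 = (8 - 496)*406 = -488*406 = -198128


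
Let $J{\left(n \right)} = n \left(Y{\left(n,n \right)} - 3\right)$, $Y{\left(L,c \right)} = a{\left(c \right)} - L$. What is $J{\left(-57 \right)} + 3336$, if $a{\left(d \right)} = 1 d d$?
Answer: $-184935$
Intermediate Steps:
$a{\left(d \right)} = d^{2}$ ($a{\left(d \right)} = d d = d^{2}$)
$Y{\left(L,c \right)} = c^{2} - L$
$J{\left(n \right)} = n \left(-3 + n^{2} - n\right)$ ($J{\left(n \right)} = n \left(\left(n^{2} - n\right) - 3\right) = n \left(-3 + n^{2} - n\right)$)
$J{\left(-57 \right)} + 3336 = - 57 \left(-3 + \left(-57\right)^{2} - -57\right) + 3336 = - 57 \left(-3 + 3249 + 57\right) + 3336 = \left(-57\right) 3303 + 3336 = -188271 + 3336 = -184935$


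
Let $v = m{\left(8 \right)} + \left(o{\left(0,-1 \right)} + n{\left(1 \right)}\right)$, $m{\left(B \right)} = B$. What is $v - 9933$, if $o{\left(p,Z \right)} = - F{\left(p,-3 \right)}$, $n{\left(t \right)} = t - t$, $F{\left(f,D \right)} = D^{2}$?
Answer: $-9934$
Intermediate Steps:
$n{\left(t \right)} = 0$
$o{\left(p,Z \right)} = -9$ ($o{\left(p,Z \right)} = - \left(-3\right)^{2} = \left(-1\right) 9 = -9$)
$v = -1$ ($v = 8 + \left(-9 + 0\right) = 8 - 9 = -1$)
$v - 9933 = -1 - 9933 = -9934$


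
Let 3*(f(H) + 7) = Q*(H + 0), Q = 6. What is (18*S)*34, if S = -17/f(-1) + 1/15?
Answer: 5984/5 ≈ 1196.8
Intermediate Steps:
f(H) = -7 + 2*H (f(H) = -7 + (6*(H + 0))/3 = -7 + (6*H)/3 = -7 + 2*H)
S = 88/45 (S = -17/(-7 + 2*(-1)) + 1/15 = -17/(-7 - 2) + 1*(1/15) = -17/(-9) + 1/15 = -17*(-1/9) + 1/15 = 17/9 + 1/15 = 88/45 ≈ 1.9556)
(18*S)*34 = (18*(88/45))*34 = (176/5)*34 = 5984/5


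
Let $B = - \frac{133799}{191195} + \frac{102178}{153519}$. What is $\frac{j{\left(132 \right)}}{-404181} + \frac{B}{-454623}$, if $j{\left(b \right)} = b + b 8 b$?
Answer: $- \frac{206869460272707938101}{599271262007660137935} \approx -0.3452$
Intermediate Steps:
$j{\left(b \right)} = b + 8 b^{2}$
$B = - \frac{1004765971}{29352065205}$ ($B = \left(-133799\right) \frac{1}{191195} + 102178 \cdot \frac{1}{153519} = - \frac{133799}{191195} + \frac{102178}{153519} = - \frac{1004765971}{29352065205} \approx -0.034232$)
$\frac{j{\left(132 \right)}}{-404181} + \frac{B}{-454623} = \frac{132 \left(1 + 8 \cdot 132\right)}{-404181} - \frac{1004765971}{29352065205 \left(-454623\right)} = 132 \left(1 + 1056\right) \left(- \frac{1}{404181}\right) - - \frac{1004765971}{13344123939692715} = 132 \cdot 1057 \left(- \frac{1}{404181}\right) + \frac{1004765971}{13344123939692715} = 139524 \left(- \frac{1}{404181}\right) + \frac{1004765971}{13344123939692715} = - \frac{46508}{134727} + \frac{1004765971}{13344123939692715} = - \frac{206869460272707938101}{599271262007660137935}$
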